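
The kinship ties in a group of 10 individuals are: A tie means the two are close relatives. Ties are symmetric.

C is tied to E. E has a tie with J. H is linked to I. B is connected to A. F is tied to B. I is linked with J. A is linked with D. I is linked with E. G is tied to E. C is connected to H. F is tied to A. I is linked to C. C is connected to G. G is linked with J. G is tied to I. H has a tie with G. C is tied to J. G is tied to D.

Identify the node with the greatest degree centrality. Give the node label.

G

Degrees — A:3, B:2, C:5, D:2, E:4, F:2, G:6, H:3, I:5, J:4.
The maximum is 6, attained only by G.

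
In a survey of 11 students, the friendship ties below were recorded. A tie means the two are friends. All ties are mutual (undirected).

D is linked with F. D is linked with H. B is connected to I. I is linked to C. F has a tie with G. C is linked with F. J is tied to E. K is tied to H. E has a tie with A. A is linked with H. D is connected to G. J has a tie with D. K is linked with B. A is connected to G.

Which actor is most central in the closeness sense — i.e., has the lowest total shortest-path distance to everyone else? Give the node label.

D

Farness (sum of distances to all others) for each node — A:21, B:27, C:24, D:18, E:27, F:20, G:21, H:19, I:28, J:24, K:23.
The smallest farness is 18, for D, so D has the highest closeness.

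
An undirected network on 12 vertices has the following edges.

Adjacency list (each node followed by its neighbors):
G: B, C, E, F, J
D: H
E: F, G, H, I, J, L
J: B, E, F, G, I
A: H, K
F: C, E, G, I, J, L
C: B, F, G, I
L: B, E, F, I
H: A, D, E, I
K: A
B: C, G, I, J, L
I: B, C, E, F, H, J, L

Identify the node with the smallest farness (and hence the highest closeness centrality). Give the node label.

Farness (sum of distances to all others) for each node — A:26, B:21, C:22, D:28, E:17, F:20, G:21, H:18, I:16, J:21, K:36, L:22.
The smallest farness is 16, for I, so I has the highest closeness.

I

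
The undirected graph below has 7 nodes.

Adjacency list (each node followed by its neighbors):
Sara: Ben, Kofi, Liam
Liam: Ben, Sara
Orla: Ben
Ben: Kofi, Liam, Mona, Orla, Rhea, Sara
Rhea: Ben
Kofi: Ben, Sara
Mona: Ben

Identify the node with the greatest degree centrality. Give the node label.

Degrees — Ben:6, Kofi:2, Liam:2, Mona:1, Orla:1, Rhea:1, Sara:3.
The maximum is 6, attained only by Ben.

Ben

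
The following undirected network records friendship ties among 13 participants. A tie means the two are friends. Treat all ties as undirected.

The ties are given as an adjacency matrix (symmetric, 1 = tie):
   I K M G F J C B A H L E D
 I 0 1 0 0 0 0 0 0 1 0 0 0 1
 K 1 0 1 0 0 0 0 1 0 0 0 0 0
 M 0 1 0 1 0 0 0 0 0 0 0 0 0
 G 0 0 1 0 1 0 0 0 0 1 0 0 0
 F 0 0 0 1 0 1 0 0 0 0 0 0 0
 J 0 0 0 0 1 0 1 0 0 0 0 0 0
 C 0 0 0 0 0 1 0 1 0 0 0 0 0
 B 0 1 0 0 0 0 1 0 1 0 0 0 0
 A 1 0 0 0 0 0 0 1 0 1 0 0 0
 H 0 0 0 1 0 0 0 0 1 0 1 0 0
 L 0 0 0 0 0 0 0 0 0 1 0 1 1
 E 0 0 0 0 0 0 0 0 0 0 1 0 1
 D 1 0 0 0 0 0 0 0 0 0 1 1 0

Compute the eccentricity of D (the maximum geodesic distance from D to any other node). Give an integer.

Distances from D: A:2, B:3, C:4, E:1, F:4, G:3, H:2, I:1, J:5, K:2, L:1, M:3.
The largest is 5 (to J), so the eccentricity of D is 5.

5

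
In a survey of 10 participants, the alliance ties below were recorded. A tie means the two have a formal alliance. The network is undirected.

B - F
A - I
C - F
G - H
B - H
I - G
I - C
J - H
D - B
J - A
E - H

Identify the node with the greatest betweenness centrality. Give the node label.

H

Unnormalized betweenness of each node: A:2, B:25/2, C:7/2, D:0, E:0, F:4, G:4, H:35/2, I:13/2, J:4.
H has the largest value, 35/2, making it the main broker — the node through which the most shortest paths run.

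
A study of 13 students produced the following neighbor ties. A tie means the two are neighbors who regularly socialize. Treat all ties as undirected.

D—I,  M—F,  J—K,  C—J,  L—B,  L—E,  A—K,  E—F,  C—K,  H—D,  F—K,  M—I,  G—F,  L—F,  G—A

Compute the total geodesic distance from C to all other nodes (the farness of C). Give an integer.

37

Distances from C: A:2, B:4, D:5, E:3, F:2, G:3, H:6, I:4, J:1, K:1, L:3, M:3.
Sum = 2 + 4 + 5 + 3 + 2 + 3 + 6 + 4 + 1 + 1 + 3 + 3 = 37.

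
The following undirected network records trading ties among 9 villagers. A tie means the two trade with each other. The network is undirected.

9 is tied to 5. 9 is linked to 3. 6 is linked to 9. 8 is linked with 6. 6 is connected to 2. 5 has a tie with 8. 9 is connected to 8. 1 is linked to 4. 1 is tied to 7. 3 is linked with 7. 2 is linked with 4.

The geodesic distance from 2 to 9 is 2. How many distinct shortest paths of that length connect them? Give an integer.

1

The shortest distance is 2, and the only length-2 path is 2–6–9. So there is exactly 1 shortest path.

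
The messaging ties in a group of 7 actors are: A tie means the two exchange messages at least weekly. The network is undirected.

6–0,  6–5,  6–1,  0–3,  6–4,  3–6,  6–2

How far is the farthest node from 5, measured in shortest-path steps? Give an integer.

Distances from 5: 0:2, 1:2, 2:2, 3:2, 4:2, 6:1.
The largest is 2 (to 4, 2, 0, 3, and 1), so the eccentricity of 5 is 2.

2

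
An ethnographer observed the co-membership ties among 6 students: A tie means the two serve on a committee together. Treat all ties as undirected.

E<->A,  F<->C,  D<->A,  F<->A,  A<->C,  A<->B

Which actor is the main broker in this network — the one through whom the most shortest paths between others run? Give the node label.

Unnormalized betweenness of each node: A:9, B:0, C:0, D:0, E:0, F:0.
A has the largest value, 9, making it the main broker — the node through which the most shortest paths run.

A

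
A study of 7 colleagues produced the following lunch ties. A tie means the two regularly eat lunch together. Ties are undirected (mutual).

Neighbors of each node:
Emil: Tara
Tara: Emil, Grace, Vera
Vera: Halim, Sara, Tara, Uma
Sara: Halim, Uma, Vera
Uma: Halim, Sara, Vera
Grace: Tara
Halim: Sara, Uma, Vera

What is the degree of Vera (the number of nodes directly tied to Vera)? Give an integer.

4

Vera is directly tied to Halim, Sara, Tara, and Uma. That is 4 neighbors, so the degree of Vera is 4.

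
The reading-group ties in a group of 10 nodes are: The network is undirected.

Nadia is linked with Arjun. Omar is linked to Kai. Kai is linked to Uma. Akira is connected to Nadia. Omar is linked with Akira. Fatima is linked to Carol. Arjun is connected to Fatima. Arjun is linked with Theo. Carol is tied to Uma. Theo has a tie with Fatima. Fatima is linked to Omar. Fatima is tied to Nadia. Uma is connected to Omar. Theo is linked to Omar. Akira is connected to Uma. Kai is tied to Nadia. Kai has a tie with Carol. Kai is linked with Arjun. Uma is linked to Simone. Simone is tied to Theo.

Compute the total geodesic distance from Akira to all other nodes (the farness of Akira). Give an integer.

15

Distances from Akira: Arjun:2, Carol:2, Fatima:2, Kai:2, Nadia:1, Omar:1, Simone:2, Theo:2, Uma:1.
Sum = 2 + 2 + 2 + 2 + 1 + 1 + 2 + 2 + 1 = 15.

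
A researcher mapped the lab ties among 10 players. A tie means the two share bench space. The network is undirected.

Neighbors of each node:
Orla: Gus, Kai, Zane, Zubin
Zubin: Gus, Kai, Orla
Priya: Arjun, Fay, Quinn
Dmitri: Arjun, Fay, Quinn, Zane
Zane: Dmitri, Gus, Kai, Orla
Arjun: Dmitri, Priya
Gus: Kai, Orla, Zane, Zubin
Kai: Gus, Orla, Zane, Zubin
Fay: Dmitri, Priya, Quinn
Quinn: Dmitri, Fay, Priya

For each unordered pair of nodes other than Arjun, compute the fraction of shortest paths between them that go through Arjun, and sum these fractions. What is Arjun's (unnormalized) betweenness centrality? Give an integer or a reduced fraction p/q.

Pairs whose geodesics pass through Arjun — Priya–Dmitri: 1/3; Priya–Kai: 1/3; Priya–Orla: 1/3; Priya–Zane: 1/3; Priya–Zubin: 3/9; Priya–Gus: 1/3.
All other pairs contribute 0.
Summing the contributions gives betweenness(Arjun) = 2.

2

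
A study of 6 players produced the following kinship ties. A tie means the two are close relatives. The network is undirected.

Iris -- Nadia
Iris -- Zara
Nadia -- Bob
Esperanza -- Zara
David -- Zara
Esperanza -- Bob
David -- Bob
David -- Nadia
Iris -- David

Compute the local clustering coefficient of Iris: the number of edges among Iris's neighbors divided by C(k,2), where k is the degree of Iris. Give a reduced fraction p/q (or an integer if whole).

Iris's neighbors: David, Nadia, and Zara (k = 3).
Possible neighbor pairs: C(3,2) = 3. Edges among them: David–Nadia, David–Zara → e = 2.
Clustering(Iris) = 2/3.

2/3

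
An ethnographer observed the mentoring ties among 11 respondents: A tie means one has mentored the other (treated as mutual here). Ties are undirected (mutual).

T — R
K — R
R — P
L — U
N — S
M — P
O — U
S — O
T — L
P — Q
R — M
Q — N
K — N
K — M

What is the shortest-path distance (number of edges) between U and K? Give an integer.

One shortest route is U – L – T – R – K, which uses 4 edges, and at distance 3 from U we only reach {N, R}, which does not include K. So d(U,K) = 4.

4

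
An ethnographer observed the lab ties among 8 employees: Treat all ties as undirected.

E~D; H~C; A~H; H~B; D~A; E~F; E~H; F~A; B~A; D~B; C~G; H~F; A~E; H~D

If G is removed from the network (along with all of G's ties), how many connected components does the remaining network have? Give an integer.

G's neighbors (C) remain reachable from one another through other ties, so the rest of the network stays in one piece.

1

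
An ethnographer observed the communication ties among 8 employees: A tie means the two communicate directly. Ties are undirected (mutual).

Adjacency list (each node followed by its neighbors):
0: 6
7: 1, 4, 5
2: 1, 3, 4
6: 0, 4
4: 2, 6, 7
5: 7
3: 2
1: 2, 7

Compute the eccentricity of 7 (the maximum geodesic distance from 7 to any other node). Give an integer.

3

Distances from 7: 0:3, 1:1, 2:2, 3:3, 4:1, 5:1, 6:2.
The largest is 3 (to 3 and 0), so the eccentricity of 7 is 3.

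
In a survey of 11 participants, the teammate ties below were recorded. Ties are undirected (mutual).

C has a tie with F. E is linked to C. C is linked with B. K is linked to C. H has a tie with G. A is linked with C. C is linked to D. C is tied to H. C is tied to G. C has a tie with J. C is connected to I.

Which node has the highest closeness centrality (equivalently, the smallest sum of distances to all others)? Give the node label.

C

Farness (sum of distances to all others) for each node — A:19, B:19, C:10, D:19, E:19, F:19, G:18, H:18, I:19, J:19, K:19.
The smallest farness is 10, for C, so C has the highest closeness.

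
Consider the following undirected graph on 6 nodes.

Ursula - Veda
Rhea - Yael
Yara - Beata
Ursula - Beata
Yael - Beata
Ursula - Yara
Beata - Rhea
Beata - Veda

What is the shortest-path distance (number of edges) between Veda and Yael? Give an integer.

2

One shortest route is Veda – Beata – Yael, which uses 2 edges, and Veda and Yael are not directly tied, so nothing shorter exists. So d(Veda,Yael) = 2.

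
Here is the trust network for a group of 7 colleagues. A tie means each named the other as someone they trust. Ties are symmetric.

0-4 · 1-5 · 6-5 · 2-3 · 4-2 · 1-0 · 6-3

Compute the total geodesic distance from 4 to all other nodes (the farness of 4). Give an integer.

12

Distances from 4: 0:1, 1:2, 2:1, 3:2, 5:3, 6:3.
Sum = 1 + 2 + 1 + 2 + 3 + 3 = 12.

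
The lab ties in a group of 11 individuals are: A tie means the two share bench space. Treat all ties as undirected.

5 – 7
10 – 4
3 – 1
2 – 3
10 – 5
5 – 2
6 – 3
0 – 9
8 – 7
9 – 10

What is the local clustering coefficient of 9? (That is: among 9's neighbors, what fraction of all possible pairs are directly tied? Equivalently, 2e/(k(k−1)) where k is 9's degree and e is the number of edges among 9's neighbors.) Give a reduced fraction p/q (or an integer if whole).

0

9's neighbors: 0 and 10 (k = 2).
Possible neighbor pairs: C(2,2) = 1. Edges among them: none → e = 0.
Clustering(9) = 0/1.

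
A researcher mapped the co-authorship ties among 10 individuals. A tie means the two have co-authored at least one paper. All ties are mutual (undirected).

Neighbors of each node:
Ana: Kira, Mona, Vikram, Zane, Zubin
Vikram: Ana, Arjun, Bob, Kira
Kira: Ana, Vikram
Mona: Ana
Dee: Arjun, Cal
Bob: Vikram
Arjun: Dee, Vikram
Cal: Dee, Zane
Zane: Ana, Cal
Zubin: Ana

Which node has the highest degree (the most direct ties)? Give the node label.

Ana

Degrees — Ana:5, Arjun:2, Bob:1, Cal:2, Dee:2, Kira:2, Mona:1, Vikram:4, Zane:2, Zubin:1.
The maximum is 5, attained only by Ana.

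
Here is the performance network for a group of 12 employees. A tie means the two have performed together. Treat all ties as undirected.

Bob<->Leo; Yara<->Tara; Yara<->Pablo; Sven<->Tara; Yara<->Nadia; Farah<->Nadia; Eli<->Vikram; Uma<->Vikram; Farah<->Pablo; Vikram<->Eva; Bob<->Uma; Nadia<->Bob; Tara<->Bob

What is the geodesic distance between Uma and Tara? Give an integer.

One shortest route is Uma – Bob – Tara, which uses 2 edges, and Uma and Tara are not directly tied, so nothing shorter exists. So d(Uma,Tara) = 2.

2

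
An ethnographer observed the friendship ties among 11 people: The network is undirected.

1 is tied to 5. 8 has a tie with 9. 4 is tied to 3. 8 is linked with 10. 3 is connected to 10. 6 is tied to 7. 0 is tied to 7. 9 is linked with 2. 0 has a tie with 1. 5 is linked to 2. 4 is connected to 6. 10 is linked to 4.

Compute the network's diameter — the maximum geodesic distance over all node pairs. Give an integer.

Eccentricity of each node (its greatest distance to any other): 0:5, 1:5, 2:5, 3:5, 4:5, 5:5, 6:5, 7:5, 8:5, 9:5, 10:5.
The maximum eccentricity is 5, realized for instance by the pair 9–7 via 9 – 2 – 5 – 1 – 0 – 7. So the diameter is 5.

5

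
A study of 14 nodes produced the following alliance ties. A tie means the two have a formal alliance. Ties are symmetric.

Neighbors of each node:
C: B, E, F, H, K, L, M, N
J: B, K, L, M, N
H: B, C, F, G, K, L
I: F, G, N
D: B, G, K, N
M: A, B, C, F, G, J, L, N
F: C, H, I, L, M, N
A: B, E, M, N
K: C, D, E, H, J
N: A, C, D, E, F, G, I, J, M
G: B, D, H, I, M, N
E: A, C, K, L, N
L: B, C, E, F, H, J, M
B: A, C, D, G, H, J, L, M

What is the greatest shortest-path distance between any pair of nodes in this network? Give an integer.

Eccentricity of each node (its greatest distance to any other): A:2, B:2, C:2, D:2, E:2, F:2, G:2, H:2, I:3, J:2, K:3, L:2, M:2, N:2.
The maximum eccentricity is 3, realized for instance by the pair I–K via I – N – C – K. So the diameter is 3.

3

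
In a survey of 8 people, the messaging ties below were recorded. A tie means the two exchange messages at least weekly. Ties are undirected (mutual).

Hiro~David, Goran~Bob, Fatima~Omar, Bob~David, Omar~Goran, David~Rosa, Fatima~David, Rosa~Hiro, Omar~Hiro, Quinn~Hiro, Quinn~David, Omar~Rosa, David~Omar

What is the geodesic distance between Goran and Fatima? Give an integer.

One shortest route is Goran – Omar – Fatima, which uses 2 edges, and Goran and Fatima are not directly tied, so nothing shorter exists. So d(Goran,Fatima) = 2.

2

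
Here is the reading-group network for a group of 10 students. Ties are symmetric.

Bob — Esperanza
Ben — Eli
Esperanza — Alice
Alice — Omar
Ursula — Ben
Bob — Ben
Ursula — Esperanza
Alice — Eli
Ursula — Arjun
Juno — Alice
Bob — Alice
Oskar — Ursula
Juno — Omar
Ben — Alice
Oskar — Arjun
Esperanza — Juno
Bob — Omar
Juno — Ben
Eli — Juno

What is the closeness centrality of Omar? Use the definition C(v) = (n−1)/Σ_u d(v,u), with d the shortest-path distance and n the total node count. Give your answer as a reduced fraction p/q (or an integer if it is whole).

9/20

Distances from Omar: Alice:1, Arjun:4, Ben:2, Bob:1, Eli:2, Esperanza:2, Juno:1, Oskar:4, Ursula:3. Sum = 20.
n = 10, so closeness = 9/20.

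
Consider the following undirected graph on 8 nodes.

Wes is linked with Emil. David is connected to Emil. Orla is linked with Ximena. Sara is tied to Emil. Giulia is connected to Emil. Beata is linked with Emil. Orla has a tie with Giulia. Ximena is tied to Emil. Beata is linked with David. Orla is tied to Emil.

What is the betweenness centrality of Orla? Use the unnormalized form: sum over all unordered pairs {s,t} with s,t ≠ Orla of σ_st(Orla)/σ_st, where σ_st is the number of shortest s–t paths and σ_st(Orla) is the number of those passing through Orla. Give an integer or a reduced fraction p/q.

Pairs whose geodesics pass through Orla — Ximena–Giulia: 1/2.
All other pairs contribute 0.
Summing the contributions gives betweenness(Orla) = 1/2.

1/2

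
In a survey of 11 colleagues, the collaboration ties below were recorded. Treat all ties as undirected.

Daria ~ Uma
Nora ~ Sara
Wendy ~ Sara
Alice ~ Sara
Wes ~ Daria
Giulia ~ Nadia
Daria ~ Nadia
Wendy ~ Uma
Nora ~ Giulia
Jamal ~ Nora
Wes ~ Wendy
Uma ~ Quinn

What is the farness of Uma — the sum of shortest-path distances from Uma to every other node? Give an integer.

Distances from Uma: Alice:3, Daria:1, Giulia:3, Jamal:4, Nadia:2, Nora:3, Quinn:1, Sara:2, Wendy:1, Wes:2.
Sum = 3 + 1 + 3 + 4 + 2 + 3 + 1 + 2 + 1 + 2 = 22.

22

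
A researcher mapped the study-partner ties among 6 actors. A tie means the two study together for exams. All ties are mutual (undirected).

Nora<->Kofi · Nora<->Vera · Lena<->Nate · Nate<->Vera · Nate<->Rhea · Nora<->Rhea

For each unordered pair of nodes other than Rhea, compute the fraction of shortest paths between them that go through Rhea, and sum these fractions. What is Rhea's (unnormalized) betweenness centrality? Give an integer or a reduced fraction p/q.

2

Pairs whose geodesics pass through Rhea — Nora–Nate: 1/2; Nora–Lena: 1/2; Kofi–Nate: 1/2; Kofi–Lena: 1/2.
All other pairs contribute 0.
Summing the contributions gives betweenness(Rhea) = 2.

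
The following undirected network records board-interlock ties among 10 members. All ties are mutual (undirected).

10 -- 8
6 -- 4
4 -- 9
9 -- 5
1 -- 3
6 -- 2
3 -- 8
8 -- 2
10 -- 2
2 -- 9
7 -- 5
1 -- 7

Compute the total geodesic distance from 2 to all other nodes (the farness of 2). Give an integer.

Distances from 2: 1:3, 3:2, 4:2, 5:2, 6:1, 7:3, 8:1, 9:1, 10:1.
Sum = 3 + 2 + 2 + 2 + 1 + 3 + 1 + 1 + 1 = 16.

16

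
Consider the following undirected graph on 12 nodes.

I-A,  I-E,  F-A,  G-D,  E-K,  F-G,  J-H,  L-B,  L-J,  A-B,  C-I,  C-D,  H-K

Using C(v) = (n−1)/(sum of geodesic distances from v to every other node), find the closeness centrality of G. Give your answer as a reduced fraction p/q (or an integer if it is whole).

Distances from G: A:2, B:3, C:2, D:1, E:4, F:1, H:6, I:3, J:5, K:5, L:4. Sum = 36.
n = 12, so closeness = 11/36.

11/36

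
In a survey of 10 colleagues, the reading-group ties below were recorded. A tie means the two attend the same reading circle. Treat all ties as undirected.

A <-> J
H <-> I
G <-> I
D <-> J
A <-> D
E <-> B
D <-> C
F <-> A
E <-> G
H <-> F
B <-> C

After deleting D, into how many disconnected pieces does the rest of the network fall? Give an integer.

1

D's neighbors (A, C, and J) remain reachable from one another through other ties, so the rest of the network stays in one piece.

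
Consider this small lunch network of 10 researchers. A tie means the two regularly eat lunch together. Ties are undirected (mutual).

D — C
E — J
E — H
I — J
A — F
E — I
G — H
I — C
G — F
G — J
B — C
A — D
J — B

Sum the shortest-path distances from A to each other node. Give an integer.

22

Distances from A: B:3, C:2, D:1, E:4, F:1, G:2, H:3, I:3, J:3.
Sum = 3 + 2 + 1 + 4 + 1 + 2 + 3 + 3 + 3 = 22.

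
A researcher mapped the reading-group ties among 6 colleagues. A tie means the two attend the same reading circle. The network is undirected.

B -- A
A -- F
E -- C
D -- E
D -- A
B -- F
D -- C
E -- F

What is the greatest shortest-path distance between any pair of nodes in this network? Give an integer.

3

Eccentricity of each node (its greatest distance to any other): A:2, B:3, C:3, D:2, E:2, F:2.
The maximum eccentricity is 3, realized for instance by the pair C–B via C – E – F – B. So the diameter is 3.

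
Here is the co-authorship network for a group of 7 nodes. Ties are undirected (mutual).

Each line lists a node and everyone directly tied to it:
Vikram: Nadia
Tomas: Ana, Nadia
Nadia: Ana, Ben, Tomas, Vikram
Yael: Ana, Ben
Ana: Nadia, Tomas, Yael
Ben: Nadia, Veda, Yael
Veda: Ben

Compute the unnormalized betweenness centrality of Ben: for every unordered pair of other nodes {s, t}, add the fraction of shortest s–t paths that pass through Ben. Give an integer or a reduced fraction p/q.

Pairs whose geodesics pass through Ben — Nadia–Veda: 1; Nadia–Yael: 1/2; Ana–Veda: 2/2; Vikram–Veda: 1; Vikram–Yael: 1/2; Veda–Tomas: 1; Veda–Yael: 1.
All other pairs contribute 0.
Summing the contributions gives betweenness(Ben) = 6.

6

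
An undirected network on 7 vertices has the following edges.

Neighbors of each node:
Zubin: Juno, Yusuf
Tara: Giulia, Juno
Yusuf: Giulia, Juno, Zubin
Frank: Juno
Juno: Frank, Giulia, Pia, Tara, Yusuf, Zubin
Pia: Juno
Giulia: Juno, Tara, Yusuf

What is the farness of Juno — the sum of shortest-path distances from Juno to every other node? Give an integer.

6

Distances from Juno: Frank:1, Giulia:1, Pia:1, Tara:1, Yusuf:1, Zubin:1.
Sum = 1 + 1 + 1 + 1 + 1 + 1 = 6.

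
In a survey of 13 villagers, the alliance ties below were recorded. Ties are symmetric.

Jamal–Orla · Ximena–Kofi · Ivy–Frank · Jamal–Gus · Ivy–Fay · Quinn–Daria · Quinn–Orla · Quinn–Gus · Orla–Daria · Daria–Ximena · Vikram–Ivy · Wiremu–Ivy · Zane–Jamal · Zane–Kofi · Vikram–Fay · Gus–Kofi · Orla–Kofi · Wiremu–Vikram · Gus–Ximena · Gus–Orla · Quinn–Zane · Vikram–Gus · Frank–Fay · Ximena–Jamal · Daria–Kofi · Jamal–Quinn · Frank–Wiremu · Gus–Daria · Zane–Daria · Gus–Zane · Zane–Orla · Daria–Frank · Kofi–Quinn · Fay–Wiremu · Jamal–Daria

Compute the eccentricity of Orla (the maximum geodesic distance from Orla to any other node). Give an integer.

Distances from Orla: Daria:1, Fay:3, Frank:2, Gus:1, Ivy:3, Jamal:1, Kofi:1, Quinn:1, Vikram:2, Wiremu:3, Ximena:2, Zane:1.
The largest is 3 (to Wiremu, Ivy, and Fay), so the eccentricity of Orla is 3.

3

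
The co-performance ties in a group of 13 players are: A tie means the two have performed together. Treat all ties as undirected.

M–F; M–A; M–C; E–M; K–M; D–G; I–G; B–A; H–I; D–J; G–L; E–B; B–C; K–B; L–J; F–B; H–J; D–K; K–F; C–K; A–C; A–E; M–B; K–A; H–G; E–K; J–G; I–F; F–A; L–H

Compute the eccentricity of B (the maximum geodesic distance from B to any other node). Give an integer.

Distances from B: A:1, C:1, D:2, E:1, F:1, G:3, H:3, I:2, J:3, K:1, L:4, M:1.
The largest is 4 (to L), so the eccentricity of B is 4.

4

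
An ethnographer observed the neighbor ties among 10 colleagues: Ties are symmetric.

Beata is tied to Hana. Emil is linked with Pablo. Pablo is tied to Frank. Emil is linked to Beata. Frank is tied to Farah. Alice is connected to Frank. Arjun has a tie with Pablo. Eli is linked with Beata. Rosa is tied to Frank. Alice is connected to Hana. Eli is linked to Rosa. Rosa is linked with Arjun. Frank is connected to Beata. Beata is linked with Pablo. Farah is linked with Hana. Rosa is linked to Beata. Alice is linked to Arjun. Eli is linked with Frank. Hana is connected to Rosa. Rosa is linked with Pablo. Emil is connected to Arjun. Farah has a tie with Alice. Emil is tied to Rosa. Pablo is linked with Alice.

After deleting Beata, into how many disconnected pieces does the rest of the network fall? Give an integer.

1

Beata's neighbors (Eli, Emil, Frank, Hana, Pablo, and Rosa) remain reachable from one another through other ties, so the rest of the network stays in one piece.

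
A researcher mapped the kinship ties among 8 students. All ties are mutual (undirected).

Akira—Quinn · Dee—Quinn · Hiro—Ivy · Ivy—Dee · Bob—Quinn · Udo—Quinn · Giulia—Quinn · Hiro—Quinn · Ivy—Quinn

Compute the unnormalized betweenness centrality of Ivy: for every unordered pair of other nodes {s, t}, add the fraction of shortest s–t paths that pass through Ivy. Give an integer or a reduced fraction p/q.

Pairs whose geodesics pass through Ivy — Hiro–Dee: 1/2.
All other pairs contribute 0.
Summing the contributions gives betweenness(Ivy) = 1/2.

1/2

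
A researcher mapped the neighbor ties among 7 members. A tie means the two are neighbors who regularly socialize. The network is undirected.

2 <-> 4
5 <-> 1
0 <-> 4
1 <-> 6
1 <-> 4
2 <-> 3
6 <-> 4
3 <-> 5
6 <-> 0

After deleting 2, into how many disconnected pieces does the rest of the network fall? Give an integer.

2's neighbors (3 and 4) remain reachable from one another through other ties, so the rest of the network stays in one piece.

1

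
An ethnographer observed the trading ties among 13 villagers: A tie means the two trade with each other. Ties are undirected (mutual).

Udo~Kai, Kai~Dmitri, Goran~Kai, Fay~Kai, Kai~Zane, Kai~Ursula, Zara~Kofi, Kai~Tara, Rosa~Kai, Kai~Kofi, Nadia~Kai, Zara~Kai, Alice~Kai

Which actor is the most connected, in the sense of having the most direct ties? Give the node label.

Kai

Degrees — Alice:1, Dmitri:1, Fay:1, Goran:1, Kai:12, Kofi:2, Nadia:1, Rosa:1, Tara:1, Udo:1, Ursula:1, Zane:1, Zara:2.
The maximum is 12, attained only by Kai.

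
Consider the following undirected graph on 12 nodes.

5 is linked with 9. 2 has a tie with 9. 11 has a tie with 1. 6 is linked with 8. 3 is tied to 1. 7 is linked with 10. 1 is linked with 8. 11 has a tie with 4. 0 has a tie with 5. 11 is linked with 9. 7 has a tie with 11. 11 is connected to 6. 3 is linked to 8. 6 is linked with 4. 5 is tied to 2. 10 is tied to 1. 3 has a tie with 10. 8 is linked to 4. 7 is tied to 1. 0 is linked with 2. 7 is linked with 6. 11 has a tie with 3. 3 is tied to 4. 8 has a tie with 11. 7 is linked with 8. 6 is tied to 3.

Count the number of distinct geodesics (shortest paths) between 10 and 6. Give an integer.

The shortest distance is 2. The length-2 paths are: 10–3–6; 10–7–6.
That gives 2 distinct shortest paths.

2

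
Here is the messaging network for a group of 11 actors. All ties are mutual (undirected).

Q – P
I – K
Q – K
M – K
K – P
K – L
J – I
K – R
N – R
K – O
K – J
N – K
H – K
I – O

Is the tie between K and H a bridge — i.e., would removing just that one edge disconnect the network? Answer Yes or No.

Without the K–H edge there is no alternate route between K and H, so the network disconnects. It is a bridge.

Yes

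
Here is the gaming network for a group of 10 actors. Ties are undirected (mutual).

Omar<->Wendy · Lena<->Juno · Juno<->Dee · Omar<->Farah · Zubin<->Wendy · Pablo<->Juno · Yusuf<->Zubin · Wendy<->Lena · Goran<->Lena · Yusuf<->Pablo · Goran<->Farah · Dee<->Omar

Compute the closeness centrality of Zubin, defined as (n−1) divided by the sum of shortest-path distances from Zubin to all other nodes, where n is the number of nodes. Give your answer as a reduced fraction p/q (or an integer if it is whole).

Distances from Zubin: Dee:3, Farah:3, Goran:3, Juno:3, Lena:2, Omar:2, Pablo:2, Wendy:1, Yusuf:1. Sum = 20.
n = 10, so closeness = 9/20.

9/20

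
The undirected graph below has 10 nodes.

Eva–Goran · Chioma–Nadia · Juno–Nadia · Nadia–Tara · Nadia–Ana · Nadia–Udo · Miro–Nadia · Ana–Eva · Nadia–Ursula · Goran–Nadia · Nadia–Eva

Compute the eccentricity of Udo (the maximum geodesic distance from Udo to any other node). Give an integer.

Distances from Udo: Ana:2, Chioma:2, Eva:2, Goran:2, Juno:2, Miro:2, Nadia:1, Tara:2, Ursula:2.
The largest is 2 (to Juno, Ursula, Goran, Ana, Eva, Miro, Chioma, and Tara), so the eccentricity of Udo is 2.

2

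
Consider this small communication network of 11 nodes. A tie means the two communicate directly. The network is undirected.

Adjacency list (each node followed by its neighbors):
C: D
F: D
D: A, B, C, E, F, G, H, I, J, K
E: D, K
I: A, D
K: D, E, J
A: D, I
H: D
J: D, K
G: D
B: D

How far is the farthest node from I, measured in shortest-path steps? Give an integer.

2

Distances from I: A:1, B:2, C:2, D:1, E:2, F:2, G:2, H:2, J:2, K:2.
The largest is 2 (to K, B, E, G, H, F, J, and C), so the eccentricity of I is 2.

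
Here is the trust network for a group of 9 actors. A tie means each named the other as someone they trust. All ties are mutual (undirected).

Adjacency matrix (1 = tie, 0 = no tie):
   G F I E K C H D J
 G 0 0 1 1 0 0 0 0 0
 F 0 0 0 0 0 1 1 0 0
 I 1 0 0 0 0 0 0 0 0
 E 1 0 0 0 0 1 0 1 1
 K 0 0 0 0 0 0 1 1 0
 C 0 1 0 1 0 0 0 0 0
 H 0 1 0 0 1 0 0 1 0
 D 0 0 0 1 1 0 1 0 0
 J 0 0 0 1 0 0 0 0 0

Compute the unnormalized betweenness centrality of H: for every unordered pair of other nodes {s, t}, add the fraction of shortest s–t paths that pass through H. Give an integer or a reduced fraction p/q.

5/2

Pairs whose geodesics pass through H — F–K: 1; F–D: 1; K–C: 1/2.
All other pairs contribute 0.
Summing the contributions gives betweenness(H) = 5/2.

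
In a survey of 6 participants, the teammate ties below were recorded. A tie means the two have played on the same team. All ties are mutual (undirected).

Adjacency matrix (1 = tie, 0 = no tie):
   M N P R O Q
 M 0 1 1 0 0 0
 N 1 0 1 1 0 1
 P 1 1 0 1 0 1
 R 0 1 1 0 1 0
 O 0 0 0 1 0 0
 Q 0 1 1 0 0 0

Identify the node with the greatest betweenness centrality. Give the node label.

Unnormalized betweenness of each node: M:0, N:5/2, O:0, P:5/2, Q:0, R:4.
R has the largest value, 4, making it the main broker — the node through which the most shortest paths run.

R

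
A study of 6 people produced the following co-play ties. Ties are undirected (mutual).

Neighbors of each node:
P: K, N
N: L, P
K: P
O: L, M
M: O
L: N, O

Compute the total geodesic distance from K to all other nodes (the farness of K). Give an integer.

Distances from K: L:3, M:5, N:2, O:4, P:1.
Sum = 3 + 5 + 2 + 4 + 1 = 15.

15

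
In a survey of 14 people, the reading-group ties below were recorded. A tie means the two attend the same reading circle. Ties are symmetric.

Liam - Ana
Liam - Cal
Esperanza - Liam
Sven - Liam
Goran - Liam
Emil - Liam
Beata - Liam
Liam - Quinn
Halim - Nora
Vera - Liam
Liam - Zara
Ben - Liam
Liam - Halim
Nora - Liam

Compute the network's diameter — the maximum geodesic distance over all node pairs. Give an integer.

Eccentricity of each node (its greatest distance to any other): Ana:2, Beata:2, Ben:2, Cal:2, Emil:2, Esperanza:2, Goran:2, Halim:2, Liam:1, Nora:2, Quinn:2, Sven:2, Vera:2, Zara:2.
The maximum eccentricity is 2, realized for instance by the pair Emil–Vera via Emil – Liam – Vera. So the diameter is 2.

2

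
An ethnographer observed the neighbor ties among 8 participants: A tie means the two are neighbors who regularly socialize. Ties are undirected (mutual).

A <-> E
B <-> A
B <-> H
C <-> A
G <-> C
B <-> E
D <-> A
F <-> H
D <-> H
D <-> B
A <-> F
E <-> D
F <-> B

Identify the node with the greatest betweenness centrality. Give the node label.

Unnormalized betweenness of each node: A:65/6, B:7/3, C:6, D:3/2, E:0, F:1, G:0, H:1/3.
A has the largest value, 65/6, making it the main broker — the node through which the most shortest paths run.

A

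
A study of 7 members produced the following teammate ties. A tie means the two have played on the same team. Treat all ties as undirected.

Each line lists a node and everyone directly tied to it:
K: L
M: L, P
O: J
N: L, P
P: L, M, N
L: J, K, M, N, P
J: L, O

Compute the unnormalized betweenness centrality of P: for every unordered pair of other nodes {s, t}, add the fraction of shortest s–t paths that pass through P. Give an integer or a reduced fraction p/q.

1/2

Pairs whose geodesics pass through P — M–N: 1/2.
All other pairs contribute 0.
Summing the contributions gives betweenness(P) = 1/2.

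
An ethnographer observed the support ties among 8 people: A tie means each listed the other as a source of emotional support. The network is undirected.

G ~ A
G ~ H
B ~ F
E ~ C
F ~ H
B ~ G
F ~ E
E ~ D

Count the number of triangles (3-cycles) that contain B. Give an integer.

B's neighbors are F and G, but none of them are tied to each other, so no triangle contains B.

0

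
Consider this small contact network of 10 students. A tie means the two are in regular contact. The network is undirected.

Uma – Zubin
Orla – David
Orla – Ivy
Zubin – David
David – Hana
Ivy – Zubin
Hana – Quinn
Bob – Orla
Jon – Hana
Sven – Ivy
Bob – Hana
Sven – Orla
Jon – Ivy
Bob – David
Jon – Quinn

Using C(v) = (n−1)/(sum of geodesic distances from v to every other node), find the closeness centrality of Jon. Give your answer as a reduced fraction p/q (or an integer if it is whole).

9/16

Distances from Jon: Bob:2, David:2, Hana:1, Ivy:1, Orla:2, Quinn:1, Sven:2, Uma:3, Zubin:2. Sum = 16.
n = 10, so closeness = 9/16.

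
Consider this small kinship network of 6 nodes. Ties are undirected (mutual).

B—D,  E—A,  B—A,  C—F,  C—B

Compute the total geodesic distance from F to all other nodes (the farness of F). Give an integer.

13

Distances from F: A:3, B:2, C:1, D:3, E:4.
Sum = 3 + 2 + 1 + 3 + 4 = 13.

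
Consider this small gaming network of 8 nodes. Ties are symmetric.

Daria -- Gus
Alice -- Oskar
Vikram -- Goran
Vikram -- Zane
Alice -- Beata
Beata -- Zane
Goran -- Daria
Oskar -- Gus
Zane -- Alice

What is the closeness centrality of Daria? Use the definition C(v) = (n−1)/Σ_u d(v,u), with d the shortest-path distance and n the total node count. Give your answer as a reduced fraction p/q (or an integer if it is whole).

Distances from Daria: Alice:3, Beata:4, Goran:1, Gus:1, Oskar:2, Vikram:2, Zane:3. Sum = 16.
n = 8, so closeness = 7/16.

7/16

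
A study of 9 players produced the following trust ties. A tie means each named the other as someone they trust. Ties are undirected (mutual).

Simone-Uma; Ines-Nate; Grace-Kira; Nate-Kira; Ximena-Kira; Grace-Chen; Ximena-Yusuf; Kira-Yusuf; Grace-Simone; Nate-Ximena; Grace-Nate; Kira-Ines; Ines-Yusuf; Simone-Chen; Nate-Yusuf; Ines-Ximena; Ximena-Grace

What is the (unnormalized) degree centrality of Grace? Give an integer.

5

Grace is directly tied to Chen, Kira, Nate, Simone, and Ximena. That is 5 neighbors, so the degree of Grace is 5.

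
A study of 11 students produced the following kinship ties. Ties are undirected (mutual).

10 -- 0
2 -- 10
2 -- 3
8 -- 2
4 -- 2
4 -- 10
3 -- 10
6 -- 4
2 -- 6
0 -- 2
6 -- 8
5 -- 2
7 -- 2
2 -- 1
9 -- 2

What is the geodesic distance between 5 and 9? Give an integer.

One shortest route is 5 – 2 – 9, which uses 2 edges, and 5 and 9 are not directly tied, so nothing shorter exists. So d(5,9) = 2.

2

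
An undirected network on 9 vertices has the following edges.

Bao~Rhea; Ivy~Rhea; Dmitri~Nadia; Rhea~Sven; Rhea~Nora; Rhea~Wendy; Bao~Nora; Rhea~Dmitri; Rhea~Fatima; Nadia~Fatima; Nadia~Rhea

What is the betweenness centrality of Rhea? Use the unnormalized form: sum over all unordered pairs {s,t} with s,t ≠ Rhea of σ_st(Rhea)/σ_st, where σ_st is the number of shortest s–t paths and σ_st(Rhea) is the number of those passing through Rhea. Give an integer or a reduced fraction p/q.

49/2

Pairs whose geodesics pass through Rhea — Nora–Wendy: 1; Nora–Dmitri: 1; Nora–Fatima: 1; Nora–Nadia: 1; Nora–Sven: 1; Nora–Ivy: 1; Bao–Wendy: 1; Bao–Dmitri: 1; Bao–Fatima: 1; Bao–Nadia: 1; Bao–Sven: 1; Bao–Ivy: 1; Wendy–Dmitri: 1; Wendy–Fatima: 1 … (+11 more pairs).
All other pairs contribute 0.
Summing the contributions gives betweenness(Rhea) = 49/2.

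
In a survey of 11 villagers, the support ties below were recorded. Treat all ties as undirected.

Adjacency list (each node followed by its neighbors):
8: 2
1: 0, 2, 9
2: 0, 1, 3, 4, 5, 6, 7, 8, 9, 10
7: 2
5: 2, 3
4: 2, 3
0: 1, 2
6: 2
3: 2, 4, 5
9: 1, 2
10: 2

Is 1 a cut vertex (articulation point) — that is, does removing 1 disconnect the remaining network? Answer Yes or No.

No

Even without 1, every remaining node can still reach every other (the residual graph is connected), so 1 is not a cut vertex.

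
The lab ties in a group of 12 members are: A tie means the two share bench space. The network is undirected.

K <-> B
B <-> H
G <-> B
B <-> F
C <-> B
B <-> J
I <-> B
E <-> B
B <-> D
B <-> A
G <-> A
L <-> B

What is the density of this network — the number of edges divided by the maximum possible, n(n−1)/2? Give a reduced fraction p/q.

There are 12 edges and 12 nodes, so the maximum possible is C(12,2) = 66.
Density = 12/66 = 2/11.

2/11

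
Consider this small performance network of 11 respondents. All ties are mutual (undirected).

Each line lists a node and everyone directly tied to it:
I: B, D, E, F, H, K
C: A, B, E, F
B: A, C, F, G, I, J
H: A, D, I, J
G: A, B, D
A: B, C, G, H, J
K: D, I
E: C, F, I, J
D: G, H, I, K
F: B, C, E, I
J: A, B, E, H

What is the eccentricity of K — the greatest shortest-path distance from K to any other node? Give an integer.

Distances from K: A:3, B:2, C:3, D:1, E:2, F:2, G:2, H:2, I:1, J:3.
The largest is 3 (to J, A, and C), so the eccentricity of K is 3.

3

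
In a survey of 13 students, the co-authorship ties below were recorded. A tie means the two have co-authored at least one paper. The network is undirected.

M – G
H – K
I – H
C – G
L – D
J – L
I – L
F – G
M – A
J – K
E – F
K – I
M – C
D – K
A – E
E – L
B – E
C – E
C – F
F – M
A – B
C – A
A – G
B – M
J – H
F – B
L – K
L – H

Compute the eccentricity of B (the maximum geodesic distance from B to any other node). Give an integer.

Distances from B: A:1, C:2, D:3, E:1, F:1, G:2, H:3, I:3, J:3, K:3, L:2, M:1.
The largest is 3 (to I, K, J, H, and D), so the eccentricity of B is 3.

3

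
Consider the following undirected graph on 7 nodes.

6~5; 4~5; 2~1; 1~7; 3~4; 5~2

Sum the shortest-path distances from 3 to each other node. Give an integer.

18

Distances from 3: 1:4, 2:3, 4:1, 5:2, 6:3, 7:5.
Sum = 4 + 3 + 1 + 2 + 3 + 5 = 18.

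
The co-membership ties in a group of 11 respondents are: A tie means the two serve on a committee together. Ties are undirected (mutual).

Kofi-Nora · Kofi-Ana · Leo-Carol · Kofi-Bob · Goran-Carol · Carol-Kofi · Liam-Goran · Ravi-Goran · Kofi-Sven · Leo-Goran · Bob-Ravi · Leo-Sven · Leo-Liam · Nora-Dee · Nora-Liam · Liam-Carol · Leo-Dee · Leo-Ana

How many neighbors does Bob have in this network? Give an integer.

2

Bob is directly tied to Kofi and Ravi. That is 2 neighbors, so the degree of Bob is 2.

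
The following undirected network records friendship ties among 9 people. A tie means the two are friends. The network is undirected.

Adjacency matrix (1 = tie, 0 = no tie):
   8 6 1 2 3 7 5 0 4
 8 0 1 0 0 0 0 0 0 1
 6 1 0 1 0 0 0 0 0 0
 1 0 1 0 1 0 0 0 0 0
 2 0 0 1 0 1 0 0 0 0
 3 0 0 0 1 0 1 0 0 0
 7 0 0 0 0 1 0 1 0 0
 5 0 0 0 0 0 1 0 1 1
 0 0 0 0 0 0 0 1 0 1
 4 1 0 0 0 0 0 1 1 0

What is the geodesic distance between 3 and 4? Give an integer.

One shortest route is 3 – 7 – 5 – 4, which uses 3 edges, and at distance 2 from 3 we only reach {1, 5}, which does not include 4. So d(3,4) = 3.

3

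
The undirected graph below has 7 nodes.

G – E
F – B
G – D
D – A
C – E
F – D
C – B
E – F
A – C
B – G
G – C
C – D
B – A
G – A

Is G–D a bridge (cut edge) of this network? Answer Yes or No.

No

Even without that edge, G still reaches D via G – C – D, so the network stays connected. Not a bridge.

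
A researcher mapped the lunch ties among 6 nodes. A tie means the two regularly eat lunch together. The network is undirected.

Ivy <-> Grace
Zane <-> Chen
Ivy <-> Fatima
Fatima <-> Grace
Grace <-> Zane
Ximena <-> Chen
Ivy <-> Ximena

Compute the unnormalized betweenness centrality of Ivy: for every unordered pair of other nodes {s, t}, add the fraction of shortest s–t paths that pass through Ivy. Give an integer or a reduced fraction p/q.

Pairs whose geodesics pass through Ivy — Ximena–Fatima: 1; Ximena–Grace: 1; Fatima–Chen: 1/2.
All other pairs contribute 0.
Summing the contributions gives betweenness(Ivy) = 5/2.

5/2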